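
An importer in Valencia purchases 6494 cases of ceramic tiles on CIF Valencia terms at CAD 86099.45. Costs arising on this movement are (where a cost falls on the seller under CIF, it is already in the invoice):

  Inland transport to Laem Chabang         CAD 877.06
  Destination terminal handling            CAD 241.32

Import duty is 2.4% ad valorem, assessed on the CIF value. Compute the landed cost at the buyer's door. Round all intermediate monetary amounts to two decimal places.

Total landed cost: CAD 88407.16

CIF: the seller pays costs through ocean freight and marine insurance to the destination port.
Already in the invoice (seller's account under CIF): inland to port — exclude.
The CIF price already equals the CIF value: 86099.45
Import duty = 86099.45 × 2.4% = 2066.39
Buyer bears: destination terminal 241.32 + duty 2066.39 = 2307.71
Landed cost = invoice 86099.45 + 2307.71 = 88407.16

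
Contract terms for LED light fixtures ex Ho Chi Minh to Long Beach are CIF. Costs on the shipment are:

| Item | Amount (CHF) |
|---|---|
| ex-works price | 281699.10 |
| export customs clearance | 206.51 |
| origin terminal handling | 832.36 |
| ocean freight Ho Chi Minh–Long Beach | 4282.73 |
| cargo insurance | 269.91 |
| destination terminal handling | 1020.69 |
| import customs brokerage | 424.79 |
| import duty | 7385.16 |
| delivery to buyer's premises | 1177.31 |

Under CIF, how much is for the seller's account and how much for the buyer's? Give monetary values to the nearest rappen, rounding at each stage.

Seller: CHF 287290.61; buyer: CHF 10007.95

CIF: the seller pays costs through ocean freight and marine insurance to the destination port.
Seller's account: goods 281699.10 + export clearance 206.51 + origin terminal 832.36 + freight 4282.73 + insurance 269.91 = 287290.61
Buyer's account: destination terminal 1020.69 + brokerage 424.79 + duty 7385.16 + delivery 1177.31 = 10007.95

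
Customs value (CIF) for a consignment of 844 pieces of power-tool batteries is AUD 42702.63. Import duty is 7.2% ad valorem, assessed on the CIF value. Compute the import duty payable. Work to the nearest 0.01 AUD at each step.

Import duty: AUD 3074.59

Import duty = 42702.63 × 7.2% = 3074.59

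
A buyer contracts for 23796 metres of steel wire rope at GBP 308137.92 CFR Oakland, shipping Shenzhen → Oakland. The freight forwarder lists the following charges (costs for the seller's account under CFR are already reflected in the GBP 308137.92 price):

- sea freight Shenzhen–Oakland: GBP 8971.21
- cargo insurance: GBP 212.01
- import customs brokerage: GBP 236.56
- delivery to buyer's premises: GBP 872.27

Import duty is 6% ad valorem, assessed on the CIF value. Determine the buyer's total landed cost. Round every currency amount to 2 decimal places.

Total landed cost: GBP 327959.76

CFR: the seller pays costs through ocean freight to the destination port, but not insurance.
Already in the invoice (seller's account under CFR): freight — exclude.
CIF value = CFR price + insurance = 308137.92 + 212.01 = 308349.93
Import duty = 308349.93 × 6% = 18501.00
Buyer bears: insurance 212.01 + brokerage 236.56 + delivery 872.27 + duty 18501.00 = 19821.84
Landed cost = invoice 308137.92 + 19821.84 = 327959.76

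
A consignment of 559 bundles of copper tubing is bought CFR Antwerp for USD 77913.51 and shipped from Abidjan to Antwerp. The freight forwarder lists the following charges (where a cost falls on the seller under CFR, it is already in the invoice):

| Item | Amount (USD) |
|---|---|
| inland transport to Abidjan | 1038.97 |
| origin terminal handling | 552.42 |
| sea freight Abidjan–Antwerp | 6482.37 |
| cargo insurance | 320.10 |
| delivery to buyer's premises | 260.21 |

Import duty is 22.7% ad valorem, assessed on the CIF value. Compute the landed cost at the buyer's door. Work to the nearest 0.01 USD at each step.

CFR: the seller pays costs through ocean freight to the destination port, but not insurance.
Already in the invoice (seller's account under CFR): inland to port, origin terminal, freight — exclude.
CIF value = CFR price + insurance = 77913.51 + 320.10 = 78233.61
Import duty = 78233.61 × 22.7% = 17759.03
Buyer bears: insurance 320.10 + delivery 260.21 + duty 17759.03 = 18339.34
Landed cost = invoice 77913.51 + 18339.34 = 96252.85

Total landed cost: USD 96252.85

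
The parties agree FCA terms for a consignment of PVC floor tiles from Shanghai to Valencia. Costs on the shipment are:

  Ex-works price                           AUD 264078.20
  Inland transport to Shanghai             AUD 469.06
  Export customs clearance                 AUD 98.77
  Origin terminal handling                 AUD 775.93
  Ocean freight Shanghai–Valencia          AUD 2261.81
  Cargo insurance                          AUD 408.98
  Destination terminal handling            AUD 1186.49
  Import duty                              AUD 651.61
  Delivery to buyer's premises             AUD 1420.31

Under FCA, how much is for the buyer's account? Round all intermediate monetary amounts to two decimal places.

Buyer's account: AUD 6705.13

FCA: the seller delivers export-cleared goods to the carrier; the buyer bears costs from that point.
Seller's account: goods 264078.20 + inland to port 469.06 + export clearance 98.77 = 264646.03
Buyer's account: origin terminal 775.93 + freight 2261.81 + insurance 408.98 + destination terminal 1186.49 + duty 651.61 + delivery 1420.31 = 6705.13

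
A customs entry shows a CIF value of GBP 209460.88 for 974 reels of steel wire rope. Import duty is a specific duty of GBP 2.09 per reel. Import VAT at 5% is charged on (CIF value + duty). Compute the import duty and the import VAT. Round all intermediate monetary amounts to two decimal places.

Import duty: GBP 2035.66; import VAT: GBP 10574.83

Import duty = 974 × 2.09 = 2035.66
VAT base = CIF + duty = 209460.88 + 2035.66 = 211496.54
Import VAT = 211496.54 × 5% = 10574.83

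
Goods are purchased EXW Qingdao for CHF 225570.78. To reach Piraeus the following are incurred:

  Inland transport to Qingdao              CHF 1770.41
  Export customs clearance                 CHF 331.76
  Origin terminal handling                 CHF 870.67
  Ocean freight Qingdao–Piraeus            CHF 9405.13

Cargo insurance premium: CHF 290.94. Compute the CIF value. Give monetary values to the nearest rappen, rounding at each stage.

CIF value: CHF 238239.69

CIF = EXW price + pre-shipment costs + freight + insurance
CIF = 225570.78 + 1770.41 + 331.76 + 870.67 + 9405.13 + 290.94 = 238239.69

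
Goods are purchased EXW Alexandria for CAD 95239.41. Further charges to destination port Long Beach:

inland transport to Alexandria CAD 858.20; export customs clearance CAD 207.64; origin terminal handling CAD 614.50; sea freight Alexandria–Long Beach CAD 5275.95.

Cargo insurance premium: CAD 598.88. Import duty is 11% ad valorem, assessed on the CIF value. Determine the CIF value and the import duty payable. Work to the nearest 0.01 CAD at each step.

CIF = EXW price + pre-shipment costs + freight + insurance
CIF = 95239.41 + 858.20 + 207.64 + 614.50 + 5275.95 + 598.88 = 102794.58
Import duty = 102794.58 × 11% = 11307.40

CIF value: CAD 102794.58; import duty: CAD 11307.40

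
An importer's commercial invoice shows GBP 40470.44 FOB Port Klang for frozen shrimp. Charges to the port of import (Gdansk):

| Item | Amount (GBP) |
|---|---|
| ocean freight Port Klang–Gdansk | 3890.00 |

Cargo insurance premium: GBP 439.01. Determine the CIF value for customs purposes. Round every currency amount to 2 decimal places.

CIF = FOB price + freight + insurance
CIF = 40470.44 + 3890.00 + 439.01 = 44799.45

CIF value: GBP 44799.45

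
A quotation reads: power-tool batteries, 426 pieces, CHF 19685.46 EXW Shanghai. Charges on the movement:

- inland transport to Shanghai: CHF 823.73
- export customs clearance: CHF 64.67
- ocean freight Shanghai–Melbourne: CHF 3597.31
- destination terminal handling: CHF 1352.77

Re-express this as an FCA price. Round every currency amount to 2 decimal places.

FCA price: CHF 20573.86

Not relevant to the conversion: freight, destination terminal — on the buyer under both terms; not part of either seller's price.
From EXW to FCA, the seller additionally bears: inland to port, export clearance.
FCA price = 19685.46 + 823.73 + 64.67 = 20573.86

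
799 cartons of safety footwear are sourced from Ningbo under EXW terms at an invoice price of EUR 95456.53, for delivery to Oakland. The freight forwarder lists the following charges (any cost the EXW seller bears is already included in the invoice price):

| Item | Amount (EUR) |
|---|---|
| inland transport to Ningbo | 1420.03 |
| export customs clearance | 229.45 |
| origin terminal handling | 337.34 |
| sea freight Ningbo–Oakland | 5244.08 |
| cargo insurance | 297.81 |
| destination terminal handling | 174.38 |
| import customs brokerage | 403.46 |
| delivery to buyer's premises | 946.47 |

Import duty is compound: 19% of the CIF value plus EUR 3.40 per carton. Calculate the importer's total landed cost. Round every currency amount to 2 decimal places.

Total landed cost: EUR 126793.35

EXW: the seller makes goods available at their premises; the buyer bears all onward costs.
CIF value = EXW price + inland to port + export clearance + origin terminal + freight + insurance = 95456.53 + 1420.03 + 229.45 + 337.34 + 5244.08 + 297.81 = 102985.24
Ad valorem component: 102985.24 × 19% = 19567.20
Specific component: 799 × 3.40 = 2716.60
Import duty = 19567.20 + 2716.60 = 22283.80
Buyer bears: inland to port 1420.03 + export clearance 229.45 + origin terminal 337.34 + freight 5244.08 + insurance 297.81 + destination terminal 174.38 + brokerage 403.46 + delivery 946.47 + duty 22283.80 = 31336.82
Landed cost = invoice 95456.53 + 31336.82 = 126793.35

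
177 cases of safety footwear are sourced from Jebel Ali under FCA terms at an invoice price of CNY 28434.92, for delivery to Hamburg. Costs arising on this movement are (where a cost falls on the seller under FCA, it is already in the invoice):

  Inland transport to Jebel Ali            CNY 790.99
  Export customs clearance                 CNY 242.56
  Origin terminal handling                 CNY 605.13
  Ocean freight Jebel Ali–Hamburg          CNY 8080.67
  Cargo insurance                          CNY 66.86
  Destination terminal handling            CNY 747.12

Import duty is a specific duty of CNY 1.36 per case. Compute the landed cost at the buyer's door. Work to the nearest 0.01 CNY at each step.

Total landed cost: CNY 38175.42

FCA: the seller delivers export-cleared goods to the carrier; the buyer bears costs from that point.
Already in the invoice (seller's account under FCA): inland to port, export clearance — exclude.
CIF value = FCA price + origin terminal + freight + insurance = 28434.92 + 605.13 + 8080.67 + 66.86 = 37187.58
Import duty = 177 × 1.36 = 240.72
Buyer bears: origin terminal 605.13 + freight 8080.67 + insurance 66.86 + destination terminal 747.12 + duty 240.72 = 9740.50
Landed cost = invoice 28434.92 + 9740.50 = 38175.42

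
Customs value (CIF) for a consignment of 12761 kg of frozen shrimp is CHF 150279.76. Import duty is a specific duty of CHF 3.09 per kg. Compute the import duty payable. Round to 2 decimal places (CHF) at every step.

Import duty = 12761 × 3.09 = 39431.49

Import duty: CHF 39431.49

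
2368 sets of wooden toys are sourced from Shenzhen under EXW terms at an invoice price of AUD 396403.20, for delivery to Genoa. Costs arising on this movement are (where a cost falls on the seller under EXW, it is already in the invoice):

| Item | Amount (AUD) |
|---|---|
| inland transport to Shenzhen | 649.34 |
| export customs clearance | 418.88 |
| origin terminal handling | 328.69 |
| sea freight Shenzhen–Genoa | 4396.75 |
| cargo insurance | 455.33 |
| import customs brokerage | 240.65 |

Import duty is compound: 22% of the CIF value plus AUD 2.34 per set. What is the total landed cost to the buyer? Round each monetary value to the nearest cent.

Total landed cost: AUD 497017.44

EXW: the seller makes goods available at their premises; the buyer bears all onward costs.
CIF value = EXW price + inland to port + export clearance + origin terminal + freight + insurance = 396403.20 + 649.34 + 418.88 + 328.69 + 4396.75 + 455.33 = 402652.19
Ad valorem component: 402652.19 × 22% = 88583.48
Specific component: 2368 × 2.34 = 5541.12
Import duty = 88583.48 + 5541.12 = 94124.60
Buyer bears: inland to port 649.34 + export clearance 418.88 + origin terminal 328.69 + freight 4396.75 + insurance 455.33 + brokerage 240.65 + duty 94124.60 = 100614.24
Landed cost = invoice 396403.20 + 100614.24 = 497017.44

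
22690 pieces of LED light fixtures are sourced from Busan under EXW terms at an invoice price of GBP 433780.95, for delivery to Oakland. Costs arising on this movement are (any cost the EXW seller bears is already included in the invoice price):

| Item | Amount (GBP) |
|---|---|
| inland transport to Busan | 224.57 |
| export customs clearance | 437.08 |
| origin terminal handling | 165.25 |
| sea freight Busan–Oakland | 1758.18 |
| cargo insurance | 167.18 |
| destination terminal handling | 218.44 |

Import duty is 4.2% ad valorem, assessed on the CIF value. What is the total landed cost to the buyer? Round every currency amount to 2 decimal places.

EXW: the seller makes goods available at their premises; the buyer bears all onward costs.
CIF value = EXW price + inland to port + export clearance + origin terminal + freight + insurance = 433780.95 + 224.57 + 437.08 + 165.25 + 1758.18 + 167.18 = 436533.21
Import duty = 436533.21 × 4.2% = 18334.39
Buyer bears: inland to port 224.57 + export clearance 437.08 + origin terminal 165.25 + freight 1758.18 + insurance 167.18 + destination terminal 218.44 + duty 18334.39 = 21305.09
Landed cost = invoice 433780.95 + 21305.09 = 455086.04

Total landed cost: GBP 455086.04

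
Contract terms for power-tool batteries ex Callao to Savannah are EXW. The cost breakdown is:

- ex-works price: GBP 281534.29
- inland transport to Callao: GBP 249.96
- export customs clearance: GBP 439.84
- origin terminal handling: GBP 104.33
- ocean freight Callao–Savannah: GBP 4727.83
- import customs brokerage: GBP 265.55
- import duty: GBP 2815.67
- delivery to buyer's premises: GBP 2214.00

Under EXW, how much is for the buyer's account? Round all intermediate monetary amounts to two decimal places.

EXW: the seller makes goods available at their premises; the buyer bears all onward costs.
Seller's account: goods 281534.29 = 281534.29
Buyer's account: inland to port 249.96 + export clearance 439.84 + origin terminal 104.33 + freight 4727.83 + brokerage 265.55 + duty 2815.67 + delivery 2214.00 = 10817.18

Buyer's account: GBP 10817.18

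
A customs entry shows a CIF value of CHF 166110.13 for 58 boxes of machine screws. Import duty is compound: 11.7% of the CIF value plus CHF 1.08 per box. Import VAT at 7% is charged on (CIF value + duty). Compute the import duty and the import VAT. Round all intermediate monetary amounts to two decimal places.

Import duty: CHF 19497.53; import VAT: CHF 12992.54

Ad valorem component: 166110.13 × 11.7% = 19434.89
Specific component: 58 × 1.08 = 62.64
Import duty = 19434.89 + 62.64 = 19497.53
VAT base = CIF + duty = 166110.13 + 19497.53 = 185607.66
Import VAT = 185607.66 × 7% = 12992.54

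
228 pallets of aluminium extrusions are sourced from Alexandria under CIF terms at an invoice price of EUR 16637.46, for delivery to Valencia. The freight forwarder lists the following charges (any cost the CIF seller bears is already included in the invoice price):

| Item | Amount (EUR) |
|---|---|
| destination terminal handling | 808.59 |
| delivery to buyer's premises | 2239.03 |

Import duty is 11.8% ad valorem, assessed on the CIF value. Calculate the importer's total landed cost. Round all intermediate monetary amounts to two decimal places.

Total landed cost: EUR 21648.30

CIF: the seller pays costs through ocean freight and marine insurance to the destination port.
The CIF price already equals the CIF value: 16637.46
Import duty = 16637.46 × 11.8% = 1963.22
Buyer bears: destination terminal 808.59 + delivery 2239.03 + duty 1963.22 = 5010.84
Landed cost = invoice 16637.46 + 5010.84 = 21648.30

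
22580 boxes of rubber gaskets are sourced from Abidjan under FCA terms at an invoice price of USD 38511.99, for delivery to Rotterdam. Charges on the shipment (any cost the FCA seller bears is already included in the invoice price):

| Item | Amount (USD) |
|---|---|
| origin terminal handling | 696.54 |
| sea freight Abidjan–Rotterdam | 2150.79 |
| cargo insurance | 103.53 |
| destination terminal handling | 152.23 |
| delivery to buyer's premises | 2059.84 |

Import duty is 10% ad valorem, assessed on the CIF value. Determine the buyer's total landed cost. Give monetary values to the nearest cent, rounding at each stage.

Total landed cost: USD 47821.21

FCA: the seller delivers export-cleared goods to the carrier; the buyer bears costs from that point.
CIF value = FCA price + origin terminal + freight + insurance = 38511.99 + 696.54 + 2150.79 + 103.53 = 41462.85
Import duty = 41462.85 × 10% = 4146.29
Buyer bears: origin terminal 696.54 + freight 2150.79 + insurance 103.53 + destination terminal 152.23 + delivery 2059.84 + duty 4146.29 = 9309.22
Landed cost = invoice 38511.99 + 9309.22 = 47821.21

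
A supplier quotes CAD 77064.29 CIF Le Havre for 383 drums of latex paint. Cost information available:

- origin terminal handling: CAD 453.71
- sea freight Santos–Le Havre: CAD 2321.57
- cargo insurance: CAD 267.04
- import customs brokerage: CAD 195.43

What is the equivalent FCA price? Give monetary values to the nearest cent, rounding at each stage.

FCA price: CAD 74021.97

Not relevant to the conversion: brokerage — on the buyer under both terms; not part of either seller's price.
From CIF to FCA, the seller no longer bears: origin terminal, freight, insurance.
FCA price = 77064.29 − 453.71 − 2321.57 − 267.04 = 74021.97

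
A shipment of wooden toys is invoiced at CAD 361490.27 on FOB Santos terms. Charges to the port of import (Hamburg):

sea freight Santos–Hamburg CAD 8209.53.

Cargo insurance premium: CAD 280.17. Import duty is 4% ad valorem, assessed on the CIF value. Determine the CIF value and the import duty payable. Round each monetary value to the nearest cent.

CIF value: CAD 369979.97; import duty: CAD 14799.20

CIF = FOB price + freight + insurance
CIF = 361490.27 + 8209.53 + 280.17 = 369979.97
Import duty = 369979.97 × 4% = 14799.20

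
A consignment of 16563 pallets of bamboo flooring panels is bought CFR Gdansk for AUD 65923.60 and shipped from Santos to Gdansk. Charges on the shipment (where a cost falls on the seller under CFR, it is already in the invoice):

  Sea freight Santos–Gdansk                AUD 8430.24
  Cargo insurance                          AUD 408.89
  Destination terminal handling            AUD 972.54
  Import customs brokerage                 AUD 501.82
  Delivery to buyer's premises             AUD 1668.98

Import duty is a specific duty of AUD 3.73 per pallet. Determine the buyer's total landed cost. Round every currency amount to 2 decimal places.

Total landed cost: AUD 131255.82

CFR: the seller pays costs through ocean freight to the destination port, but not insurance.
Already in the invoice (seller's account under CFR): freight — exclude.
CIF value = CFR price + insurance = 65923.60 + 408.89 = 66332.49
Import duty = 16563 × 3.73 = 61779.99
Buyer bears: insurance 408.89 + destination terminal 972.54 + brokerage 501.82 + delivery 1668.98 + duty 61779.99 = 65332.22
Landed cost = invoice 65923.60 + 65332.22 = 131255.82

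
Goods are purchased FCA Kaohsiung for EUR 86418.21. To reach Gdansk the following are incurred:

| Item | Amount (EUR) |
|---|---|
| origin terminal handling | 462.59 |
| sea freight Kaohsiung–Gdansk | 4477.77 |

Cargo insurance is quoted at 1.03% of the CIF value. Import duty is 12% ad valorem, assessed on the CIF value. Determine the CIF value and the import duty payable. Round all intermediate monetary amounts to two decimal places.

CIF value: EUR 92309.36; import duty: EUR 11077.12

Let C be the CIF value. C = FCA price + pre-shipment costs + freight + 1.03% × C
C − 1.03% × C = 86418.21 + 462.59 + 4477.77
0.9897 × C = 91358.57
C = 91358.57 / 0.9897 = 92309.36
Insurance premium = 1.03% × 92309.36 = 950.79
Import duty = 92309.36 × 12% = 11077.12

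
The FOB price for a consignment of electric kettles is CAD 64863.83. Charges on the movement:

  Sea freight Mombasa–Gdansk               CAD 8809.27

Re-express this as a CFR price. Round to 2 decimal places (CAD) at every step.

From FOB to CFR, the seller additionally bears: freight.
CFR price = 64863.83 + 8809.27 = 73673.10

CFR price: CAD 73673.10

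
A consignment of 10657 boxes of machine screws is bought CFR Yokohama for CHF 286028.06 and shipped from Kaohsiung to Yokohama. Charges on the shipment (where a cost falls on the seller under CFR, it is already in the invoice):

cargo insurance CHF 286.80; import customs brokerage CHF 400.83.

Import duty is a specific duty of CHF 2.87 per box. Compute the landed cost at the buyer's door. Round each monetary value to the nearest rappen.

CFR: the seller pays costs through ocean freight to the destination port, but not insurance.
CIF value = CFR price + insurance = 286028.06 + 286.80 = 286314.86
Import duty = 10657 × 2.87 = 30585.59
Buyer bears: insurance 286.80 + brokerage 400.83 + duty 30585.59 = 31273.22
Landed cost = invoice 286028.06 + 31273.22 = 317301.28

Total landed cost: CHF 317301.28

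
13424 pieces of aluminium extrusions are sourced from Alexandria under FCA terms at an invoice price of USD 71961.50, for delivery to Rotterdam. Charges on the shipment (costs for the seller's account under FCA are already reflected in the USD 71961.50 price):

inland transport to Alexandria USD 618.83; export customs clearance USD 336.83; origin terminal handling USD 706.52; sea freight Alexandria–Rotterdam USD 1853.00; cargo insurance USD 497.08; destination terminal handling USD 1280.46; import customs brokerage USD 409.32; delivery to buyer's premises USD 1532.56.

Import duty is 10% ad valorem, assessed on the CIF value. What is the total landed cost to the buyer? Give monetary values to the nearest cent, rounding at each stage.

FCA: the seller delivers export-cleared goods to the carrier; the buyer bears costs from that point.
Already in the invoice (seller's account under FCA): inland to port, export clearance — exclude.
CIF value = FCA price + origin terminal + freight + insurance = 71961.50 + 706.52 + 1853.00 + 497.08 = 75018.10
Import duty = 75018.10 × 10% = 7501.81
Buyer bears: origin terminal 706.52 + freight 1853.00 + insurance 497.08 + destination terminal 1280.46 + brokerage 409.32 + delivery 1532.56 + duty 7501.81 = 13780.75
Landed cost = invoice 71961.50 + 13780.75 = 85742.25

Total landed cost: USD 85742.25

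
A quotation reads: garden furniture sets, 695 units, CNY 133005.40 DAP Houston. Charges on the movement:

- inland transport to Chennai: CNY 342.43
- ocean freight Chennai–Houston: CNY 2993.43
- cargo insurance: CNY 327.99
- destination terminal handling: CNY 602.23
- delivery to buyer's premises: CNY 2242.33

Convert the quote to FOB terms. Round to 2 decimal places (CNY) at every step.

Not relevant to the conversion: inland to port — on the seller under both DAP and FOB; already in the DAP price and stays in the FOB price.
From DAP to FOB, the seller no longer bears: freight, insurance, destination terminal, delivery.
FOB price = 133005.40 − 2993.43 − 327.99 − 602.23 − 2242.33 = 126839.42

FOB price: CNY 126839.42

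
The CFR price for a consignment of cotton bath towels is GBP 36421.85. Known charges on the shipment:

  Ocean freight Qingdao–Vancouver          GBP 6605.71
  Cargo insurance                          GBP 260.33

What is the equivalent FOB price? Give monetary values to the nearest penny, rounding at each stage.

Not relevant to the conversion: insurance — on the buyer under both terms; not part of either seller's price.
From CFR to FOB, the seller no longer bears: freight.
FOB price = 36421.85 − 6605.71 = 29816.14

FOB price: GBP 29816.14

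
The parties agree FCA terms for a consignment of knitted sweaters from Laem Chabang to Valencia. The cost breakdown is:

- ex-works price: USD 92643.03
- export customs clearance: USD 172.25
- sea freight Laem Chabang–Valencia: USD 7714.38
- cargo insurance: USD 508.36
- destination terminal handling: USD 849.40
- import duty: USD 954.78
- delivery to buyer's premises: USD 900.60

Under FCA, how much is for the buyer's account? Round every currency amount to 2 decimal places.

Buyer's account: USD 10927.52

FCA: the seller delivers export-cleared goods to the carrier; the buyer bears costs from that point.
Seller's account: goods 92643.03 + export clearance 172.25 = 92815.28
Buyer's account: freight 7714.38 + insurance 508.36 + destination terminal 849.40 + duty 954.78 + delivery 900.60 = 10927.52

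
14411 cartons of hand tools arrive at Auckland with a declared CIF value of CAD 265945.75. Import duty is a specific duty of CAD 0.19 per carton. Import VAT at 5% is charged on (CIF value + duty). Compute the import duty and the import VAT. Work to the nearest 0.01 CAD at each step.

Import duty = 14411 × 0.19 = 2738.09
VAT base = CIF + duty = 265945.75 + 2738.09 = 268683.84
Import VAT = 268683.84 × 5% = 13434.19

Import duty: CAD 2738.09; import VAT: CAD 13434.19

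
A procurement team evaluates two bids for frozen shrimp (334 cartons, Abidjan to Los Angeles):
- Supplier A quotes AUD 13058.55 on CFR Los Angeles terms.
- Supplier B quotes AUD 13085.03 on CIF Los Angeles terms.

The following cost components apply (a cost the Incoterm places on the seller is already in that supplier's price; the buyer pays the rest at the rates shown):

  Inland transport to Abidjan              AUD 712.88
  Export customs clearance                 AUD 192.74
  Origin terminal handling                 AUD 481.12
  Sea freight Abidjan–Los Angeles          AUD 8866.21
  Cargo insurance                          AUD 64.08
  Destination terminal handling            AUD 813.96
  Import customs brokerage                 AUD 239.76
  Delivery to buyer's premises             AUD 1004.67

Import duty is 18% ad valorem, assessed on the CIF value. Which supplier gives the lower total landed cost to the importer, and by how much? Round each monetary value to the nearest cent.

Supplier A (CFR):
CIF value = CFR price + insurance = 13058.55 + 64.08 = 13122.63
Import duty = 13122.63 × 18% = 2362.07
Buyer bears (A): 64.08 + 813.96 + 239.76 + 1004.67 = 2122.47
Landed cost (A) = invoice 13058.55 + 2122.47 + duty 2362.07 = 17543.09
Supplier B (CIF):
The CIF price already equals the CIF value: 13085.03
Import duty = 13085.03 × 18% = 2355.31
Buyer bears (B): 813.96 + 239.76 + 1004.67 = 2058.39
Landed cost (B) = invoice 13085.03 + 2058.39 + duty 2355.31 = 17498.73
Difference = |17543.09 − 17498.73| = 44.36

Supplier B is cheaper by AUD 44.36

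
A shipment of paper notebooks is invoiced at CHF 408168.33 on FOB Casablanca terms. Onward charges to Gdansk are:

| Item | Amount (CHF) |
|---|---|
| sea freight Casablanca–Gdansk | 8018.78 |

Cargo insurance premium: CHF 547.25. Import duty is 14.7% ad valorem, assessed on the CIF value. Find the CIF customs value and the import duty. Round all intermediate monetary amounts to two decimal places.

CIF = FOB price + freight + insurance
CIF = 408168.33 + 8018.78 + 547.25 = 416734.36
Import duty = 416734.36 × 14.7% = 61259.95

CIF value: CHF 416734.36; import duty: CHF 61259.95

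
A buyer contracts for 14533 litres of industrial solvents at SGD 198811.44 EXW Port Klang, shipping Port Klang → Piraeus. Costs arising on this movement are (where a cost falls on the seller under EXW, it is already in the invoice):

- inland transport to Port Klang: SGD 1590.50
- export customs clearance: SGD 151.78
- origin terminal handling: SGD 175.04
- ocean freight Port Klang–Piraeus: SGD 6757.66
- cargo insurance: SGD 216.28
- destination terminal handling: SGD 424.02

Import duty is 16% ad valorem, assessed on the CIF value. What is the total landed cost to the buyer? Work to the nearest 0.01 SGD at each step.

Total landed cost: SGD 241359.15

EXW: the seller makes goods available at their premises; the buyer bears all onward costs.
CIF value = EXW price + inland to port + export clearance + origin terminal + freight + insurance = 198811.44 + 1590.50 + 151.78 + 175.04 + 6757.66 + 216.28 = 207702.70
Import duty = 207702.70 × 16% = 33232.43
Buyer bears: inland to port 1590.50 + export clearance 151.78 + origin terminal 175.04 + freight 6757.66 + insurance 216.28 + destination terminal 424.02 + duty 33232.43 = 42547.71
Landed cost = invoice 198811.44 + 42547.71 = 241359.15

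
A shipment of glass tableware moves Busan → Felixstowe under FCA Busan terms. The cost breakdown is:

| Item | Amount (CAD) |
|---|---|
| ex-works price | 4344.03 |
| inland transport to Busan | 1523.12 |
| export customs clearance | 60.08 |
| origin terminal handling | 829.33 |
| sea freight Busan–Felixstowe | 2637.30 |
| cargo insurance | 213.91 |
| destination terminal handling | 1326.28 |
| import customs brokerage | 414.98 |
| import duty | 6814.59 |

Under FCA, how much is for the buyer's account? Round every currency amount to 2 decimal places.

FCA: the seller delivers export-cleared goods to the carrier; the buyer bears costs from that point.
Seller's account: goods 4344.03 + inland to port 1523.12 + export clearance 60.08 = 5927.23
Buyer's account: origin terminal 829.33 + freight 2637.30 + insurance 213.91 + destination terminal 1326.28 + brokerage 414.98 + duty 6814.59 = 12236.39

Buyer's account: CAD 12236.39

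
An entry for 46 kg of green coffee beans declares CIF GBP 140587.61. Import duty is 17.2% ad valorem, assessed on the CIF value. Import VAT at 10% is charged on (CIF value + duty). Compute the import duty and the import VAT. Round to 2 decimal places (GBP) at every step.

Import duty: GBP 24181.07; import VAT: GBP 16476.87

Import duty = 140587.61 × 17.2% = 24181.07
VAT base = CIF + duty = 140587.61 + 24181.07 = 164768.68
Import VAT = 164768.68 × 10% = 16476.87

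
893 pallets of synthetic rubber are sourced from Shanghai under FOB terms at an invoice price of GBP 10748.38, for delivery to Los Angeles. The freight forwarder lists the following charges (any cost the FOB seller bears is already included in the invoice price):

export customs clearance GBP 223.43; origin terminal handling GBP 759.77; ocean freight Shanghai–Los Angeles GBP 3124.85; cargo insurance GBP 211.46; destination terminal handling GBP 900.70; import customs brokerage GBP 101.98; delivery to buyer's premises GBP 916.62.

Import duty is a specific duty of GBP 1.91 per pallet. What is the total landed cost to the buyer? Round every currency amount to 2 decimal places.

FOB: the seller bears costs until goods are on board at the origin port; the buyer bears freight, insurance and all costs thereafter.
Already in the invoice (seller's account under FOB): export clearance, origin terminal — exclude.
CIF value = FOB price + freight + insurance = 10748.38 + 3124.85 + 211.46 = 14084.69
Import duty = 893 × 1.91 = 1705.63
Buyer bears: freight 3124.85 + insurance 211.46 + destination terminal 900.70 + brokerage 101.98 + delivery 916.62 + duty 1705.63 = 6961.24
Landed cost = invoice 10748.38 + 6961.24 = 17709.62

Total landed cost: GBP 17709.62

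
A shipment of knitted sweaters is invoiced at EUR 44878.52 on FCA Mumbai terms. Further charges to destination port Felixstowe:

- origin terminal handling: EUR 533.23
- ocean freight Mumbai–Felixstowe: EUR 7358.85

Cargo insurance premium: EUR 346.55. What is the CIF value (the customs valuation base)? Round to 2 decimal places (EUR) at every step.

CIF = FCA price + pre-shipment costs + freight + insurance
CIF = 44878.52 + 533.23 + 7358.85 + 346.55 = 53117.15

CIF value: EUR 53117.15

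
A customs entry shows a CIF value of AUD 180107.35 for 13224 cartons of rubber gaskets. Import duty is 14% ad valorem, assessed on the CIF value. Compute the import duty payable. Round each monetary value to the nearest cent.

Import duty = 180107.35 × 14% = 25215.03

Import duty: AUD 25215.03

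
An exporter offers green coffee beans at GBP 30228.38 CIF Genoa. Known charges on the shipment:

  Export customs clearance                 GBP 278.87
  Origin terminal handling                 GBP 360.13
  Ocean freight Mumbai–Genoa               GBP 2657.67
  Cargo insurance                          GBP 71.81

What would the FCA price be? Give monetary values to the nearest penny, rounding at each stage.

Not relevant to the conversion: export clearance — on the seller under both CIF and FCA; already in the CIF price and stays in the FCA price.
From CIF to FCA, the seller no longer bears: origin terminal, freight, insurance.
FCA price = 30228.38 − 360.13 − 2657.67 − 71.81 = 27138.77

FCA price: GBP 27138.77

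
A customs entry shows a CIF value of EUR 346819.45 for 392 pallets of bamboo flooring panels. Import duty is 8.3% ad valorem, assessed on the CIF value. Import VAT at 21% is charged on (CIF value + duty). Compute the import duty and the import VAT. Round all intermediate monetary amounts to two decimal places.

Import duty = 346819.45 × 8.3% = 28786.01
VAT base = CIF + duty = 346819.45 + 28786.01 = 375605.46
Import VAT = 375605.46 × 21% = 78877.15

Import duty: EUR 28786.01; import VAT: EUR 78877.15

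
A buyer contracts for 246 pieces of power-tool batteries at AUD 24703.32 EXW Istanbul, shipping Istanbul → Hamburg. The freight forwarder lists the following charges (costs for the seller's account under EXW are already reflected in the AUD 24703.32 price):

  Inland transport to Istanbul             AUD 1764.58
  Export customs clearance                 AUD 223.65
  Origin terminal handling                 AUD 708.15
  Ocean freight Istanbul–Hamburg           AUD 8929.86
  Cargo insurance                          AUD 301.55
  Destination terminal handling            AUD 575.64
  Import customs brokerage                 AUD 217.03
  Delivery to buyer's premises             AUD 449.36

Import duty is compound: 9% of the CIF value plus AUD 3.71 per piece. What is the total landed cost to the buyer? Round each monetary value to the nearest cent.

EXW: the seller makes goods available at their premises; the buyer bears all onward costs.
CIF value = EXW price + inland to port + export clearance + origin terminal + freight + insurance = 24703.32 + 1764.58 + 223.65 + 708.15 + 8929.86 + 301.55 = 36631.11
Ad valorem component: 36631.11 × 9% = 3296.80
Specific component: 246 × 3.71 = 912.66
Import duty = 3296.80 + 912.66 = 4209.46
Buyer bears: inland to port 1764.58 + export clearance 223.65 + origin terminal 708.15 + freight 8929.86 + insurance 301.55 + destination terminal 575.64 + brokerage 217.03 + delivery 449.36 + duty 4209.46 = 17379.28
Landed cost = invoice 24703.32 + 17379.28 = 42082.60

Total landed cost: AUD 42082.60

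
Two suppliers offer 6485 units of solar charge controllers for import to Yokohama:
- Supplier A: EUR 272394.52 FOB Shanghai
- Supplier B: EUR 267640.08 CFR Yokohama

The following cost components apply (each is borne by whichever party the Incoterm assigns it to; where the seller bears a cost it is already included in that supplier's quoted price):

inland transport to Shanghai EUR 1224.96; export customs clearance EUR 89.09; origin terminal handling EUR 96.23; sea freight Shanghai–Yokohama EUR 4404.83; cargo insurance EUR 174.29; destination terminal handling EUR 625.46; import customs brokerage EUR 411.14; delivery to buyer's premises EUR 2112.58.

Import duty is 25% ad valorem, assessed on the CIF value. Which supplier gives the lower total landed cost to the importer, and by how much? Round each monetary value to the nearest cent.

Supplier A (FOB):
CIF value = FOB price + freight + insurance = 272394.52 + 4404.83 + 174.29 = 276973.64
Import duty = 276973.64 × 25% = 69243.41
Buyer bears (A): 4404.83 + 174.29 + 625.46 + 411.14 + 2112.58 = 7728.30
Landed cost (A) = invoice 272394.52 + 7728.30 + duty 69243.41 = 349366.23
Supplier B (CFR):
CIF value = CFR price + insurance = 267640.08 + 174.29 = 267814.37
Import duty = 267814.37 × 25% = 66953.59
Buyer bears (B): 174.29 + 625.46 + 411.14 + 2112.58 = 3323.47
Landed cost (B) = invoice 267640.08 + 3323.47 + duty 66953.59 = 337917.14
Difference = |349366.23 − 337917.14| = 11449.09

Supplier B is cheaper by EUR 11449.09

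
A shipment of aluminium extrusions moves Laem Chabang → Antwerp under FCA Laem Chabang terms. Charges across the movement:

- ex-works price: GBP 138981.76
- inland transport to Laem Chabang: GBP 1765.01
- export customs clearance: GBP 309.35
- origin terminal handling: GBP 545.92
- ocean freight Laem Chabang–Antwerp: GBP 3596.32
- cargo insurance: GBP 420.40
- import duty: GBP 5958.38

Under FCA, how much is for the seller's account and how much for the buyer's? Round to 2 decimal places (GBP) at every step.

FCA: the seller delivers export-cleared goods to the carrier; the buyer bears costs from that point.
Seller's account: goods 138981.76 + inland to port 1765.01 + export clearance 309.35 = 141056.12
Buyer's account: origin terminal 545.92 + freight 3596.32 + insurance 420.40 + duty 5958.38 = 10521.02

Seller: GBP 141056.12; buyer: GBP 10521.02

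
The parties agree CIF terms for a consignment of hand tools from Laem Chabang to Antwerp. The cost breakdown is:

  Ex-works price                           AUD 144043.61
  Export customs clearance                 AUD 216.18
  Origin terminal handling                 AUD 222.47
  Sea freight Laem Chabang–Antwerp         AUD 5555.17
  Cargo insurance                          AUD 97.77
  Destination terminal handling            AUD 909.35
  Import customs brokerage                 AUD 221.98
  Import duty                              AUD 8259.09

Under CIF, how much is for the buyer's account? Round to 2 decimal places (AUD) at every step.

Buyer's account: AUD 9390.42

CIF: the seller pays costs through ocean freight and marine insurance to the destination port.
Seller's account: goods 144043.61 + export clearance 216.18 + origin terminal 222.47 + freight 5555.17 + insurance 97.77 = 150135.20
Buyer's account: destination terminal 909.35 + brokerage 221.98 + duty 8259.09 = 9390.42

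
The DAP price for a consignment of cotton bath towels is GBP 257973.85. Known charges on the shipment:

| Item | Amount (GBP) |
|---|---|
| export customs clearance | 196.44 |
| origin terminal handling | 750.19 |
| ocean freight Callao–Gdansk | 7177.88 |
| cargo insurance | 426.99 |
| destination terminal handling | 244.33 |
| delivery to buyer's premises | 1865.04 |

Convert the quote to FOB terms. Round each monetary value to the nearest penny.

Not relevant to the conversion: export clearance, origin terminal — on the seller under both DAP and FOB; already in the DAP price and stays in the FOB price.
From DAP to FOB, the seller no longer bears: freight, insurance, destination terminal, delivery.
FOB price = 257973.85 − 7177.88 − 426.99 − 244.33 − 1865.04 = 248259.61

FOB price: GBP 248259.61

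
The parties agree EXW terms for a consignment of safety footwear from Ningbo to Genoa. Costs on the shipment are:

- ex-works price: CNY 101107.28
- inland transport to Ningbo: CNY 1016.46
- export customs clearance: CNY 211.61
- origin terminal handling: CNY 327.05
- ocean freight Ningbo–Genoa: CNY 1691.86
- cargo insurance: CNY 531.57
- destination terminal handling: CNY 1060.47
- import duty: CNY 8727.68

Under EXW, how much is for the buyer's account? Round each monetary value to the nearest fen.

EXW: the seller makes goods available at their premises; the buyer bears all onward costs.
Seller's account: goods 101107.28 = 101107.28
Buyer's account: inland to port 1016.46 + export clearance 211.61 + origin terminal 327.05 + freight 1691.86 + insurance 531.57 + destination terminal 1060.47 + duty 8727.68 = 13566.70

Buyer's account: CNY 13566.70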